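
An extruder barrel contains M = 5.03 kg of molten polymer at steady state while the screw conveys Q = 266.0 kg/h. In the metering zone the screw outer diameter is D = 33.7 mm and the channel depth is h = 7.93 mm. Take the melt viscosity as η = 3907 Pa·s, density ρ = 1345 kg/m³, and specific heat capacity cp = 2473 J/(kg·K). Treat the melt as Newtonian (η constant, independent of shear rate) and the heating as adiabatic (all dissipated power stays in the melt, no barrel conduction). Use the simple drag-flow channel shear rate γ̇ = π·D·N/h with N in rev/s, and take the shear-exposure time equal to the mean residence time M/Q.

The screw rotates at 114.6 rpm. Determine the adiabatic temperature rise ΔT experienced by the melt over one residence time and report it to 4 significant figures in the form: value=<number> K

Convert throughput: Q = 266.0 kg/h = 266.0/3600 = 0.0738889 kg/s
Mean residence time: t_res = M/Q_s = 5.03 kg / 0.0738889 kg/s = 68.0752 s
D = 33.7 mm = 0.0337 m;  h = 7.93 mm = 0.00793 m;  N = 114.6 rpm / 60 = 1.91 rev/s
γ̇ = π·D·N / h = π · 0.0337 · 1.91 / 0.00793 = 25.5 s⁻¹
ΔT = η·γ̇²·t_res/(ρ·cp) = [3907 × 25.5² × 68.0752] / [1345 × 2473] = 51.9955 K

value=52.00 K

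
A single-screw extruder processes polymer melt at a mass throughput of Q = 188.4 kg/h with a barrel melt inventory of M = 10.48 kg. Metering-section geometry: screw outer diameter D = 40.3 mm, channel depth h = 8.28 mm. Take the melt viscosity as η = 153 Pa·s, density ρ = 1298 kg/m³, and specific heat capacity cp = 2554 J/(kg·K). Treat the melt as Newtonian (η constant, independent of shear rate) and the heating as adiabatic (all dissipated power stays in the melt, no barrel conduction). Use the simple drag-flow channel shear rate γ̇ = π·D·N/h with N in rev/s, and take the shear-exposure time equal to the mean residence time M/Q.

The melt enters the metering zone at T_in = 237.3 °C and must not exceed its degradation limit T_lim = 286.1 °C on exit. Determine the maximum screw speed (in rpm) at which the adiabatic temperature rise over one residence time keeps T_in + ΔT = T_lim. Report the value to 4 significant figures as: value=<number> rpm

value=285.1 rpm

Throughput in SI: Q_s = 188.4 kg/h ÷ 3600 s/h = 0.0523333 kg/s
Mean residence time: t_res = M/Q_s = 10.48 kg / 0.0523333 kg/s = 200.255 s
Convert to metres: D = 0.0403 m, h = 0.00828 m
ΔT_a = T_lim − T_in = 286.1 − 237.3 = 48.8 K
Invert ΔT = ηγ̇²t_res/(ρcp) for γ̇: γ̇_max² = ΔT_a ρ cp / (η t_res) = 48.8·1298·2554 / (153·200.255) = 5280.09 s⁻²
γ̇_max = √5280.09 = 72.6642 s⁻¹
N_max = γ̇_max·h / (π·D) = 72.6642 · 0.00828 / (π · 0.0403) = 4.75221 rev/s = 285.133 rpm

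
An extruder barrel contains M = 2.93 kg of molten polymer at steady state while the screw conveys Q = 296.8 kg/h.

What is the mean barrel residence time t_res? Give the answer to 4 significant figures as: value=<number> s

Convert throughput: Q = 296.8 kg/h = 296.8/3600 = 0.0824444 kg/s
t_res = M / Q_s = 2.93 / 0.0824444 = 35.5391 s

value=35.54 s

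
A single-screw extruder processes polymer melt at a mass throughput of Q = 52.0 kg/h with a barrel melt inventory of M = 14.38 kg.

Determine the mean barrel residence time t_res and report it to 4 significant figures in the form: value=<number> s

value=995.5 s

Q_s = Q / 3600 = 52.0 / 3600 = 0.0144444 kg/s
Mean residence time: t_res = M/Q_s = 14.38 kg / 0.0144444 kg/s = 995.538 s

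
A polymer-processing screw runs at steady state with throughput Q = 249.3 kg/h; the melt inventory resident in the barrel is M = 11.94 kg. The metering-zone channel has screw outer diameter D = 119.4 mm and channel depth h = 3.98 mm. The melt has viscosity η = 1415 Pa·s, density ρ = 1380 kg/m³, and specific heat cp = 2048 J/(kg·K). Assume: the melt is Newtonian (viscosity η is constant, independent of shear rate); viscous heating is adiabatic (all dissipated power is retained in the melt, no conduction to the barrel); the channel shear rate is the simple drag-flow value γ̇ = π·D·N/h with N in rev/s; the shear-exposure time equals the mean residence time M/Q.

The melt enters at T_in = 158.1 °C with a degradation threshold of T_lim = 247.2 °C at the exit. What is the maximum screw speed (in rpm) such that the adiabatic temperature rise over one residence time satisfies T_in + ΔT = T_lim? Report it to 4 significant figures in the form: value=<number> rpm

value=20.45 rpm

Q_s = Q / 3600 = 249.3 / 3600 = 0.06925 kg/s
t_res = M / Q_s = 11.94 / 0.06925 = 172.419 s
Convert to metres: D = 0.1194 m, h = 0.00398 m
ΔT_a = T_lim − T_in = 247.2 − 158.1 = 89.1 K
γ̇_max² = ΔT_a·ρ·cp/(η·t_res) = 89.1·1380·2048/(1415·172.419) = 1032.16 s⁻²
γ̇_max = √1032.16 = 32.1272 s⁻¹
Solve γ̇ = πDN/h for N: N_max = γ̇_max·h/(π·D) = 32.1272 × 0.00398 / (π × 0.1194) = 0.34088 rev/s = 20.4528 rpm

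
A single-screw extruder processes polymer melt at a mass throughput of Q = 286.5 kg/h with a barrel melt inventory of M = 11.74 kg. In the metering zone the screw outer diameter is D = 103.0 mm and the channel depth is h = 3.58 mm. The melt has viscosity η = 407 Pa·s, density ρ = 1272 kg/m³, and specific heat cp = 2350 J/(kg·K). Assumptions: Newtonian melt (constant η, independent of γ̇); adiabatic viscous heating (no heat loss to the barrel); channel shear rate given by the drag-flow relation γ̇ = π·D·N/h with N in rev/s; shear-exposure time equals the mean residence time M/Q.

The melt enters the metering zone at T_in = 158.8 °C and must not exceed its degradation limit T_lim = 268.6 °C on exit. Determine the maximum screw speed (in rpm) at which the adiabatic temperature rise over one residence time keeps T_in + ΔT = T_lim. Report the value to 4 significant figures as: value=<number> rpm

Q_s = Q / 3600 = 286.5 / 3600 = 0.0795833 kg/s
t_res = M / Q_s = 11.74 ÷ 0.0795833 = 147.518 s
Geometry in SI: D = 103.0 mm → 0.103 m, h = 3.58 mm → 0.00358 m
ΔT_a = T_lim − T_in = 268.6 °C − 158.8 °C = 109.8 K
γ̇_max² = ΔT_a·ρ·cp / (η·t_res) = [109.8 × 1272 × 2350] / [407 × 147.518] = 5466.6 s⁻²
γ̇_max = sqrt(5466.6) = 73.9364 s⁻¹
N_max = γ̇_max·h / (π·D) = 73.9364 · 0.00358 / (π · 0.103) = 0.818002 rev/s = 49.0801 rpm

value=49.08 rpm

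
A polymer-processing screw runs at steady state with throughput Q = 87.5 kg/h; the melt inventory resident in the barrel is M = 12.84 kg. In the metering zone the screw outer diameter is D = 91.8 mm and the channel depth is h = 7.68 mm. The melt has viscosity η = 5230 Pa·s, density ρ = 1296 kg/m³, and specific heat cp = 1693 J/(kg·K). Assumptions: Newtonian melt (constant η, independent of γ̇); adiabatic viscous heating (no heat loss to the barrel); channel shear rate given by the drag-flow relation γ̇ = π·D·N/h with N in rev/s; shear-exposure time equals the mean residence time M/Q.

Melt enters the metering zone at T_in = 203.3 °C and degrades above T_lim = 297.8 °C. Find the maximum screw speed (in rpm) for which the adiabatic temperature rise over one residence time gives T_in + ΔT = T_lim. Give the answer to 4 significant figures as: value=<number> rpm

value=13.84 rpm

Q_s = Q / 3600 = 87.5 / 3600 = 0.0243056 kg/s
t_res = M / Q_s = 12.84 ÷ 0.0243056 = 528.274 s
Geometry in SI: D = 91.8 mm → 0.0918 m, h = 7.68 mm → 0.00768 m
Allowable rise: ΔT_a = T_lim − T_in = 297.8 − 203.3 = 94.5 K
γ̇_max² = ΔT_a·ρ·cp / (η·t_res) = [94.5 × 1296 × 1693] / [5230 × 528.274] = 75.0469 s⁻²
Take the square root: γ̇_max = √(75.0469) = 8.66296 s⁻¹
N_max = γ̇_max h / (πD) = 8.66296·0.00768/(π·0.0918) = 0.230693 rev/s → ×60 = 13.8416 rpm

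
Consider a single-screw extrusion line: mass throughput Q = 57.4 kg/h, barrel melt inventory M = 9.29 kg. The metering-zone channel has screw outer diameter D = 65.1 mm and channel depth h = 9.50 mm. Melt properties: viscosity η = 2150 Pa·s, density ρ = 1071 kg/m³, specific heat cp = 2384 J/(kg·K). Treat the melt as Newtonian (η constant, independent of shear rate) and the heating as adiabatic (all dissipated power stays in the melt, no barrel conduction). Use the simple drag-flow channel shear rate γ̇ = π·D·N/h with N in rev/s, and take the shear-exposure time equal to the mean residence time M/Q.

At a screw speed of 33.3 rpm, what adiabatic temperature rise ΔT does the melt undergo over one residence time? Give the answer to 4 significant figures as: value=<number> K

value=70.04 K

Throughput in SI: Q_s = 57.4 kg/h ÷ 3600 s/h = 0.0159444 kg/s
Mean residence time: t_res = M/Q_s = 9.29 kg / 0.0159444 kg/s = 582.648 s
Convert to SI: D = 0.0651 m, h = 0.0095 m, N = 33.3/60 = 0.555 rev/s
Shear rate: γ̇ = πDN/h = π·0.0651·0.555/0.0095 = 11.9481 s⁻¹
ΔT = η·γ̇²·t_res / (ρ·cp) = 2150 · (11.9481)² · 582.648 / (1071 · 2384) = 70.0405 K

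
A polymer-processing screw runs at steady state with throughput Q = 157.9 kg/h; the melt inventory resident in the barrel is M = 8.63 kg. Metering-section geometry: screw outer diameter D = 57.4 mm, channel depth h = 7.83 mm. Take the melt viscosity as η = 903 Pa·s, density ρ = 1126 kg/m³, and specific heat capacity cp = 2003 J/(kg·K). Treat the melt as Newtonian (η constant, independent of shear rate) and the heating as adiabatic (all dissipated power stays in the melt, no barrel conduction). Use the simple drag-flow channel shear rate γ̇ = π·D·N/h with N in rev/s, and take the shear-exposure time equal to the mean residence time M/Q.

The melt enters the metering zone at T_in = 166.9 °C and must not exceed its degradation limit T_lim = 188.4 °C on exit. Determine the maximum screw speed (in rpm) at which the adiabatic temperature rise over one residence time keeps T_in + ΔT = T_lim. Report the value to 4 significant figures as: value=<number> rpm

Throughput in SI: Q_s = 157.9 kg/h ÷ 3600 s/h = 0.0438611 kg/s
t_res = M / Q_s = 8.63 ÷ 0.0438611 = 196.757 s
Geometry in SI: D = 57.4 mm → 0.0574 m, h = 7.83 mm → 0.00783 m
ΔT_a = T_lim − T_in = 188.4 °C − 166.9 °C = 21.5 K
γ̇_max² = ΔT_a·ρ·cp / (η·t_res) = [21.5 × 1126 × 2003] / [903 × 196.757] = 272.922 s⁻²
γ̇_max = sqrt(272.922) = 16.5204 s⁻¹
N_max = γ̇_max h / (πD) = 16.5204·0.00783/(π·0.0574) = 0.717331 rev/s → ×60 = 43.0398 rpm

value=43.04 rpm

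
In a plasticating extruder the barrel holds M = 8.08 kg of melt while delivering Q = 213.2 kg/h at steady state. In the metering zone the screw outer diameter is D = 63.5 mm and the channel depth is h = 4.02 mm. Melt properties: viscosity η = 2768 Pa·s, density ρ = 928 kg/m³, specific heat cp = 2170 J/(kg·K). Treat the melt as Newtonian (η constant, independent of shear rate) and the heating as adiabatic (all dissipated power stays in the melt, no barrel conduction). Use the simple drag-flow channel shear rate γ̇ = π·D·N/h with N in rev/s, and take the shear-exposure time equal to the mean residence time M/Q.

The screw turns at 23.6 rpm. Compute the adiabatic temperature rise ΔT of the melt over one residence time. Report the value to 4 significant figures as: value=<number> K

value=71.45 K

Convert throughput: Q = 213.2 kg/h = 213.2/3600 = 0.0592222 kg/s
t_res = M / Q_s = 8.08 / 0.0592222 = 136.435 s
Geometry in metres: D = 63.5 mm → 0.0635 m, h = 4.02 mm → 0.00402 m; screw speed N = 23.6 rpm = 0.393333 rev/s
γ̇ = π·D·N / h = π · 0.0635 · 0.393333 / 0.00402 = 19.519 s⁻¹
ΔT = η·γ̇²·t_res / (ρ·cp) = 2768 · (19.519)² · 136.435 / (928 · 2170) = 71.4499 K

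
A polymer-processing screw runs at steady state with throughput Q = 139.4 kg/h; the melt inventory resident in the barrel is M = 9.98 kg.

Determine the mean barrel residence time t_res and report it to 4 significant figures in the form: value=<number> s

Throughput in SI: Q_s = 139.4 kg/h ÷ 3600 s/h = 0.0387222 kg/s
t_res = M / Q_s = 9.98 ÷ 0.0387222 = 257.733 s

value=257.7 s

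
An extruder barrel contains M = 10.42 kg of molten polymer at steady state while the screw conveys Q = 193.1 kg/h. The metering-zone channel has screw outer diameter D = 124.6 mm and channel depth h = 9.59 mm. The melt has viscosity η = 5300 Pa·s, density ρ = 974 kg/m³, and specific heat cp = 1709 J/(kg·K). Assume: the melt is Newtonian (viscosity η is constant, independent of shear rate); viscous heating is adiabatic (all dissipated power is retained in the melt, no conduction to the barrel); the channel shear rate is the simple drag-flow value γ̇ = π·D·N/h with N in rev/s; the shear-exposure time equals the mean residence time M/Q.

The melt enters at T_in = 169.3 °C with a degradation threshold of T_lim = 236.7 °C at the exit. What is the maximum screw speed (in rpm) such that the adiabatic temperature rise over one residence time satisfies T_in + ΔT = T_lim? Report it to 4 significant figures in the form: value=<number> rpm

value=15.34 rpm

Throughput in SI: Q_s = 193.1 kg/h ÷ 3600 s/h = 0.0536389 kg/s
t_res = M / Q_s = 10.42 / 0.0536389 = 194.262 s
Geometry in SI: D = 124.6 mm → 0.1246 m, h = 9.59 mm → 0.00959 m
ΔT_a = T_lim − T_in = 236.7 − 169.3 = 67.4 K
γ̇_max² = ΔT_a·ρ·cp / (η·t_res) = [67.4 × 974 × 1709] / [5300 × 194.262] = 108.968 s⁻²
γ̇_max = √108.968 = 10.4388 s⁻¹
Solve γ̇ = πDN/h for N: N_max = γ̇_max·h/(π·D) = 10.4388 × 0.00959 / (π × 0.1246) = 0.25574 rev/s = 15.3444 rpm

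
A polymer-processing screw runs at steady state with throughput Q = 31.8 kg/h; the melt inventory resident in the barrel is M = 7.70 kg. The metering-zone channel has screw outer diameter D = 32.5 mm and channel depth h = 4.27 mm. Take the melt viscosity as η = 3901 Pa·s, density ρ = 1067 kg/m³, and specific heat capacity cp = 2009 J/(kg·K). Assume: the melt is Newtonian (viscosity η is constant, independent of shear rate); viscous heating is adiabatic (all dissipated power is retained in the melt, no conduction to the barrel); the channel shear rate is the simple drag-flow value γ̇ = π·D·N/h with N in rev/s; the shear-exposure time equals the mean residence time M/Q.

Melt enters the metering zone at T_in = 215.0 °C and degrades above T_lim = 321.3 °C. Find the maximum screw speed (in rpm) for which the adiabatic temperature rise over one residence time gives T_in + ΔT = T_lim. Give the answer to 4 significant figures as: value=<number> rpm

Q_s = Q / 3600 = 31.8 / 3600 = 0.00883333 kg/s
Mean residence time: t_res = M/Q_s = 7.70 kg / 0.00883333 kg/s = 871.698 s
Convert to metres: D = 0.0325 m, h = 0.00427 m
ΔT_a = T_lim − T_in = 321.3 − 215.0 = 106.3 K
γ̇_max² = ΔT_a·ρ·cp / (η·t_res) = [106.3 × 1067 × 2009] / [3901 × 871.698] = 67.0094 s⁻²
γ̇_max = √67.0094 = 8.18593 s⁻¹
N_max = γ̇_max·h / (π·D) = 8.18593 · 0.00427 / (π · 0.0325) = 0.342344 rev/s = 20.5406 rpm

value=20.54 rpm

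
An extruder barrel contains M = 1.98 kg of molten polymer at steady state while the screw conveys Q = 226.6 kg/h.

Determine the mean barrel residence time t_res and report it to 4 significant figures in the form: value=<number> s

value=31.46 s

Throughput in SI: Q_s = 226.6 kg/h ÷ 3600 s/h = 0.0629444 kg/s
t_res = M / Q_s = 1.98 ÷ 0.0629444 = 31.4563 s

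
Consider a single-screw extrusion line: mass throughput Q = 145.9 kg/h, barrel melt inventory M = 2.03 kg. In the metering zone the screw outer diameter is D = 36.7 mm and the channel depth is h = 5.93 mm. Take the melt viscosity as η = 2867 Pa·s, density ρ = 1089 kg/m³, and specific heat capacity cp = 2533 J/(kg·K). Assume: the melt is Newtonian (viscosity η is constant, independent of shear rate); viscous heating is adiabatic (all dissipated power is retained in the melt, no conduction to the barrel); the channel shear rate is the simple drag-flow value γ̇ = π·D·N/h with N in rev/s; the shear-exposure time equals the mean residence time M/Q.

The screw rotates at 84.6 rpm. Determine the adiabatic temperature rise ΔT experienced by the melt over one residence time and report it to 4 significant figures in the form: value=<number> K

Throughput in SI: Q_s = 145.9 kg/h ÷ 3600 s/h = 0.0405278 kg/s
t_res = M / Q_s = 2.03 / 0.0405278 = 50.0891 s
Geometry in metres: D = 36.7 mm → 0.0367 m, h = 5.93 mm → 0.00593 m; screw speed N = 84.6 rpm = 1.41 rev/s
γ̇ = π D N / h = (π)(0.0367)(1.41) / 0.00593 = 27.4145 s⁻¹
ΔT = η·γ̇²·t_res/(ρ·cp) = [2867 × 27.4145² × 50.0891] / [1089 × 2533] = 39.1263 K

value=39.13 K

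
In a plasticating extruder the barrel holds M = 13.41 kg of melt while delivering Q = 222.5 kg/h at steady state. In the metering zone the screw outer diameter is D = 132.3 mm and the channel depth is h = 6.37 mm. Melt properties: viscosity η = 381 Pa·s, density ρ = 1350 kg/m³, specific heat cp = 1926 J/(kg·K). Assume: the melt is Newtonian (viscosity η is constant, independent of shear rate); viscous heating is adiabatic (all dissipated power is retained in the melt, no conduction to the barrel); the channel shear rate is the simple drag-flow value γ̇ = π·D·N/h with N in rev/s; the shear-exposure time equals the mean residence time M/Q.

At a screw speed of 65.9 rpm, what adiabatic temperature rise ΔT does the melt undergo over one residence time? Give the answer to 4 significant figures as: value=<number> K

Throughput in SI: Q_s = 222.5 kg/h ÷ 3600 s/h = 0.0618056 kg/s
Mean residence time: t_res = M/Q_s = 13.41 kg / 0.0618056 kg/s = 216.971 s
Geometry in metres: D = 132.3 mm → 0.1323 m, h = 6.37 mm → 0.00637 m; screw speed N = 65.9 rpm = 1.09833 rev/s
γ̇ = π·D·N / h = π · 0.1323 · 1.09833 / 0.00637 = 71.6646 s⁻¹
ΔT = η·γ̇²·t_res/(ρ·cp) = [381 × 71.6646² × 216.971] / [1350 × 1926] = 163.285 K

value=163.3 K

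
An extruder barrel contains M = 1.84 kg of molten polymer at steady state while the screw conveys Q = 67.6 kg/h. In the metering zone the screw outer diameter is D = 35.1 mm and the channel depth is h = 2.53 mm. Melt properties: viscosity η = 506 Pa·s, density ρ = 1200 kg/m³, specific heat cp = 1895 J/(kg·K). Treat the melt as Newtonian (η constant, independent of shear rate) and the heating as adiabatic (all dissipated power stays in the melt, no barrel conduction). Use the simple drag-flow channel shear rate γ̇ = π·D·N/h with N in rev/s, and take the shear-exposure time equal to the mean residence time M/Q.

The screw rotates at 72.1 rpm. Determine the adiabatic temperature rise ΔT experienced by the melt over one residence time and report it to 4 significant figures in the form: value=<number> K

Convert throughput: Q = 67.6 kg/h = 67.6/3600 = 0.0187778 kg/s
t_res = M / Q_s = 1.84 / 0.0187778 = 97.9882 s
Geometry in metres: D = 35.1 mm → 0.0351 m, h = 2.53 mm → 0.00253 m; screw speed N = 72.1 rpm = 1.20167 rev/s
γ̇ = π·D·N / h = π · 0.0351 · 1.20167 / 0.00253 = 52.3746 s⁻¹
ΔT = η·γ̇²·t_res / (ρ·cp) = 506 · (52.3746)² · 97.9882 / (1200 · 1895) = 59.8101 K

value=59.81 K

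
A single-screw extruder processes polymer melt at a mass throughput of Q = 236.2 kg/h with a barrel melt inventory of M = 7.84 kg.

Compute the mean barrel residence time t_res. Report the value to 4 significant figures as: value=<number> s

value=119.5 s

Throughput in SI: Q_s = 236.2 kg/h ÷ 3600 s/h = 0.0656111 kg/s
t_res = M / Q_s = 7.84 / 0.0656111 = 119.492 s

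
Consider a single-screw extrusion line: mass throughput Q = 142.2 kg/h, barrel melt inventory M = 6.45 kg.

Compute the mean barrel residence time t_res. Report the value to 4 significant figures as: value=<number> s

value=163.3 s

Q_s = Q / 3600 = 142.2 / 3600 = 0.0395 kg/s
t_res = M / Q_s = 6.45 ÷ 0.0395 = 163.291 s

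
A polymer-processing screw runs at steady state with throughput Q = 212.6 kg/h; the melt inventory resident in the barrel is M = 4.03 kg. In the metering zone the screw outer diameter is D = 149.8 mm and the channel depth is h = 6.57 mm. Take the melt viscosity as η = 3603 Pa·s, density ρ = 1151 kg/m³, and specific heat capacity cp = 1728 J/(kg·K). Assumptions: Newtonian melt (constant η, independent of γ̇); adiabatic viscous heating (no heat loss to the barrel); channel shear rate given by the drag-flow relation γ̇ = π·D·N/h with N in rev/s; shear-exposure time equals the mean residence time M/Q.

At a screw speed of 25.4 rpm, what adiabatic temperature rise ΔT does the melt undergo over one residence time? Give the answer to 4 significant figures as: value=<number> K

value=113.7 K

Q_s = Q / 3600 = 212.6 / 3600 = 0.0590556 kg/s
t_res = M / Q_s = 4.03 / 0.0590556 = 68.2408 s
Convert to SI: D = 0.1498 m, h = 0.00657 m, N = 25.4/60 = 0.423333 rev/s
γ̇ = π·D·N / h = π · 0.1498 · 0.423333 / 0.00657 = 30.3235 s⁻¹
Adiabatic rise: ΔT = η γ̇² t_res / (ρ cp) = 3603·(30.3235)²·68.2408 / (1151·1728) = 113.67 K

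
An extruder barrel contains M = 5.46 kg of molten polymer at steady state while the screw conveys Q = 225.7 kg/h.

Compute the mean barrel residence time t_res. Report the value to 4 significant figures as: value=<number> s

value=87.09 s

Convert throughput: Q = 225.7 kg/h = 225.7/3600 = 0.0626944 kg/s
t_res = M / Q_s = 5.46 / 0.0626944 = 87.0891 s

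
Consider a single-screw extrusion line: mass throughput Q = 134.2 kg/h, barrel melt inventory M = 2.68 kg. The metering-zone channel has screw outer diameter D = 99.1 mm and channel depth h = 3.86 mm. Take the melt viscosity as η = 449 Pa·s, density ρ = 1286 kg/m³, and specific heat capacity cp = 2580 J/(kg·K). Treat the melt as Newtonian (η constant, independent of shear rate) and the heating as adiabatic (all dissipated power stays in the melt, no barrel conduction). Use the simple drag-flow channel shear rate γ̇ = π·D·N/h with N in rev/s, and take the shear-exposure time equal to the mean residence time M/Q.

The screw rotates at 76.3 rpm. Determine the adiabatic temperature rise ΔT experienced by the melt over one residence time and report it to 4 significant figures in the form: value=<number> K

value=102.4 K

Convert throughput: Q = 134.2 kg/h = 134.2/3600 = 0.0372778 kg/s
t_res = M / Q_s = 2.68 ÷ 0.0372778 = 71.8927 s
Geometry in metres: D = 99.1 mm → 0.0991 m, h = 3.86 mm → 0.00386 m; screw speed N = 76.3 rpm = 1.27167 rev/s
γ̇ = π·D·N / h = π · 0.0991 · 1.27167 / 0.00386 = 102.567 s⁻¹
ΔT = η·γ̇²·t_res / (ρ·cp) = 449 · (102.567)² · 71.8927 / (1286 · 2580) = 102.35 K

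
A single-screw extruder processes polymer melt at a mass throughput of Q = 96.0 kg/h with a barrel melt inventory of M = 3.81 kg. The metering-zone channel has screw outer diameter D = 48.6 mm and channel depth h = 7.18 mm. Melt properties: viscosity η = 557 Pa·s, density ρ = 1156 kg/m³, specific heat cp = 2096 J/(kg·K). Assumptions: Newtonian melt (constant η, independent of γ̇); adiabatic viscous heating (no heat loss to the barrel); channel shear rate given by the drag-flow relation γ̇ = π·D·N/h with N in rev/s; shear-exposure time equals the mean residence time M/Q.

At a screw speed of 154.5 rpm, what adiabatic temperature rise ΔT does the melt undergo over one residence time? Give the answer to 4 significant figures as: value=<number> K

value=98.48 K

Throughput in SI: Q_s = 96.0 kg/h ÷ 3600 s/h = 0.0266667 kg/s
Mean residence time: t_res = M/Q_s = 3.81 kg / 0.0266667 kg/s = 142.875 s
D = 48.6 mm = 0.0486 m;  h = 7.18 mm = 0.00718 m;  N = 154.5 rpm / 60 = 2.575 rev/s
γ̇ = π D N / h = (π)(0.0486)(2.575) / 0.00718 = 54.7569 s⁻¹
ΔT = η·γ̇²·t_res / (ρ·cp) = 557 · (54.7569)² · 142.875 / (1156 · 2096) = 98.4782 K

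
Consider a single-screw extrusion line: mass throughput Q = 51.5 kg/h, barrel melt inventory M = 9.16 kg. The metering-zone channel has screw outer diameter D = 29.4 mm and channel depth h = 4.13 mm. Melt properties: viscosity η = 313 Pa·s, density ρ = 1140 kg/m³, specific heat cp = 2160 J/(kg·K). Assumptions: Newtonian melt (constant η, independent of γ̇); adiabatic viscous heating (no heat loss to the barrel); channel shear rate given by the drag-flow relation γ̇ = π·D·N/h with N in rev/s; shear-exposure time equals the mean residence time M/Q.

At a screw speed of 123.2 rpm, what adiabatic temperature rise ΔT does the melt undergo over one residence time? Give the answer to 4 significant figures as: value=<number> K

Q_s = Q / 3600 = 51.5 / 3600 = 0.0143056 kg/s
Mean residence time: t_res = M/Q_s = 9.16 kg / 0.0143056 kg/s = 640.311 s
Convert to SI: D = 0.0294 m, h = 0.00413 m, N = 123.2/60 = 2.05333 rev/s
Shear rate: γ̇ = πDN/h = π·0.0294·2.05333/0.00413 = 45.9205 s⁻¹
Adiabatic rise: ΔT = η γ̇² t_res / (ρ cp) = 313·(45.9205)²·640.311 / (1140·2160) = 171.629 K

value=171.6 K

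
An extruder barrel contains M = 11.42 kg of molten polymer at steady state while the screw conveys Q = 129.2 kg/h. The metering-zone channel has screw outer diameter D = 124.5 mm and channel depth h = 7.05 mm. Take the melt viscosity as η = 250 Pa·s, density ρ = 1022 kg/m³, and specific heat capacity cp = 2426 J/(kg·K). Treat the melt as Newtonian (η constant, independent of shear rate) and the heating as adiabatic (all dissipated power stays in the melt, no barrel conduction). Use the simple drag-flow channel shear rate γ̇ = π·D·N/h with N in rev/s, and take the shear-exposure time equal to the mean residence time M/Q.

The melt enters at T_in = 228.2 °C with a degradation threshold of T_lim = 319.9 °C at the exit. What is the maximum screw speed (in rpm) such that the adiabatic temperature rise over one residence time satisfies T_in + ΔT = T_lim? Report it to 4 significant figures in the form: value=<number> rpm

Convert throughput: Q = 129.2 kg/h = 129.2/3600 = 0.0358889 kg/s
t_res = M / Q_s = 11.42 / 0.0358889 = 318.204 s
Geometry in SI: D = 124.5 mm → 0.1245 m, h = 7.05 mm → 0.00705 m
ΔT_a = T_lim − T_in = 319.9 − 228.2 = 91.7 K
γ̇_max² = ΔT_a·ρ·cp/(η·t_res) = 91.7·1022·2426/(250·318.204) = 2858.02 s⁻²
γ̇_max = sqrt(2858.02) = 53.4604 s⁻¹
N_max = γ̇_max·h / (π·D) = 53.4604 · 0.00705 / (π · 0.1245) = 0.963612 rev/s = 57.8167 rpm

value=57.82 rpm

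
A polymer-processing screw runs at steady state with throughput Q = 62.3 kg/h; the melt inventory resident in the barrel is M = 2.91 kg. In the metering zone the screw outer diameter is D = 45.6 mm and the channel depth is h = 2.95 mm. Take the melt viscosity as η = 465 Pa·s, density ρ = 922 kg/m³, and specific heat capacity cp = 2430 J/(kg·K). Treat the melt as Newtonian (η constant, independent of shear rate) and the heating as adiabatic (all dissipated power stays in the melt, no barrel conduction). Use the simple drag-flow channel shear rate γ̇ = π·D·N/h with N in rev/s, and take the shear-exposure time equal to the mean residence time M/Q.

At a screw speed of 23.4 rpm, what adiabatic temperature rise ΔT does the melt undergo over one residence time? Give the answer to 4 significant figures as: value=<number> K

Q_s = Q / 3600 = 62.3 / 3600 = 0.0173056 kg/s
Mean residence time: t_res = M/Q_s = 2.91 kg / 0.0173056 kg/s = 168.154 s
Convert to SI: D = 0.0456 m, h = 0.00295 m, N = 23.4/60 = 0.39 rev/s
Shear rate: γ̇ = πDN/h = π·0.0456·0.39/0.00295 = 18.939 s⁻¹
ΔT = η·γ̇²·t_res/(ρ·cp) = [465 × 18.939² × 168.154] / [922 × 2430] = 12.5181 K

value=12.52 K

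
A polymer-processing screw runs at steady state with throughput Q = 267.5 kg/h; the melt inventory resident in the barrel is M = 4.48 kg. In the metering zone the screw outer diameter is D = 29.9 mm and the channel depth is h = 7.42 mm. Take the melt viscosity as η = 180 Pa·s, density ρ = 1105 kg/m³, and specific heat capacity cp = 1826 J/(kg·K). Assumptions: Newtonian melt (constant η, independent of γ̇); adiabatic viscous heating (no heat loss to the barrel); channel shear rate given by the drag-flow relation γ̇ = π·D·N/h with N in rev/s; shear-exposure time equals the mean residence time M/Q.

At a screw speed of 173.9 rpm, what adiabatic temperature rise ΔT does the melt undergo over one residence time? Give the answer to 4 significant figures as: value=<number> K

value=7.241 K

Convert throughput: Q = 267.5 kg/h = 267.5/3600 = 0.0743056 kg/s
Mean residence time: t_res = M/Q_s = 4.48 kg / 0.0743056 kg/s = 60.2916 s
Convert to SI: D = 0.0299 m, h = 0.00742 m, N = 173.9/60 = 2.89833 rev/s
γ̇ = π·D·N / h = π · 0.0299 · 2.89833 / 0.00742 = 36.6915 s⁻¹
ΔT = η·γ̇²·t_res/(ρ·cp) = [180 × 36.6915² × 60.2916] / [1105 × 1826] = 7.24098 K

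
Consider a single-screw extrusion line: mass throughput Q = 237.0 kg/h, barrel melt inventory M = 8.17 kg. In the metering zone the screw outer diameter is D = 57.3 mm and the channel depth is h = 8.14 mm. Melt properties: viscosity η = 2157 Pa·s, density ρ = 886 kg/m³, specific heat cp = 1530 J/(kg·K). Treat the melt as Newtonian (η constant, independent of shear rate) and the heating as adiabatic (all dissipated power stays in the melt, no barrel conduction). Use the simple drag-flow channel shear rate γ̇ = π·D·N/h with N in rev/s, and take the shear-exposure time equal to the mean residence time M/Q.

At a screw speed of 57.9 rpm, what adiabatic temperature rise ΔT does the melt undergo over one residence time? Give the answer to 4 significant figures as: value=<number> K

value=89.93 K

Q_s = Q / 3600 = 237.0 / 3600 = 0.0658333 kg/s
t_res = M / Q_s = 8.17 / 0.0658333 = 124.101 s
Convert to SI: D = 0.0573 m, h = 0.00814 m, N = 57.9/60 = 0.965 rev/s
γ̇ = π·D·N / h = π · 0.0573 · 0.965 / 0.00814 = 21.3406 s⁻¹
ΔT = η·γ̇²·t_res / (ρ·cp) = 2157 · (21.3406)² · 124.101 / (886 · 1530) = 89.9324 K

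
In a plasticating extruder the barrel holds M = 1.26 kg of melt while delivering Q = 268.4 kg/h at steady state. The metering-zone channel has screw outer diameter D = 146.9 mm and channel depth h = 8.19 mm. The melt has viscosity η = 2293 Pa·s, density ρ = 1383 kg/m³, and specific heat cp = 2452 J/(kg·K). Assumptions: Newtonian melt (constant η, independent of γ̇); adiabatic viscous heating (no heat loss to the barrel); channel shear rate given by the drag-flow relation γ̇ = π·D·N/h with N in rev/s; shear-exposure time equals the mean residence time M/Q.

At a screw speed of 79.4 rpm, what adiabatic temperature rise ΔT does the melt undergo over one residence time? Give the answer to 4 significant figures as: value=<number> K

Convert throughput: Q = 268.4 kg/h = 268.4/3600 = 0.0745556 kg/s
t_res = M / Q_s = 1.26 ÷ 0.0745556 = 16.9001 s
D = 146.9 mm = 0.1469 m;  h = 8.19 mm = 0.00819 m;  N = 79.4 rpm / 60 = 1.32333 rev/s
γ̇ = π D N / h = (π)(0.1469)(1.32333) / 0.00819 = 74.5688 s⁻¹
Adiabatic rise: ΔT = η γ̇² t_res / (ρ cp) = 2293·(74.5688)²·16.9001 / (1383·2452) = 63.5427 K

value=63.54 K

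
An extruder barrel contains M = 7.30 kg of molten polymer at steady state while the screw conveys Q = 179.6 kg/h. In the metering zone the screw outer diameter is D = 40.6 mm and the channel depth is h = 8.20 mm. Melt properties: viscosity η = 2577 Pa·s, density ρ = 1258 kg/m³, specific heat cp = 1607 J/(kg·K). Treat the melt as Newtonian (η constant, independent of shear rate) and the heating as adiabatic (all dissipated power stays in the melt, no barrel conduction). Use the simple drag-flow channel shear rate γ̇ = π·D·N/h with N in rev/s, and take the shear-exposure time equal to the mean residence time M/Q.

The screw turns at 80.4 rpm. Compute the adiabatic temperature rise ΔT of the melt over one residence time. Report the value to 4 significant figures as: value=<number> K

Throughput in SI: Q_s = 179.6 kg/h ÷ 3600 s/h = 0.0498889 kg/s
Mean residence time: t_res = M/Q_s = 7.30 kg / 0.0498889 kg/s = 146.325 s
Convert to SI: D = 0.0406 m, h = 0.0082 m, N = 80.4/60 = 1.34 rev/s
γ̇ = π·D·N / h = π · 0.0406 · 1.34 / 0.0082 = 20.8433 s⁻¹
ΔT = η·γ̇²·t_res/(ρ·cp) = [2577 × 20.8433² × 146.325] / [1258 × 1607] = 81.0346 K

value=81.03 K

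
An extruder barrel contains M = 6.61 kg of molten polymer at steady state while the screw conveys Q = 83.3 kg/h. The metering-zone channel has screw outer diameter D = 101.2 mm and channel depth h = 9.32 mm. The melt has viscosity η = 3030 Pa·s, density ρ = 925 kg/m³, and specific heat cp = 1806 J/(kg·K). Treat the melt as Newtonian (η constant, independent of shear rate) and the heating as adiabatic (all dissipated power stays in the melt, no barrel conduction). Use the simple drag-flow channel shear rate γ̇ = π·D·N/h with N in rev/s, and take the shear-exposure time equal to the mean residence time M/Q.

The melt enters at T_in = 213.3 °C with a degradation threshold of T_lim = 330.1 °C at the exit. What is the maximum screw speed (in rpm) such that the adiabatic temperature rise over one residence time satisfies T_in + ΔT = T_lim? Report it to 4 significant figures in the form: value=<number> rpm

value=26.41 rpm

Throughput in SI: Q_s = 83.3 kg/h ÷ 3600 s/h = 0.0231389 kg/s
t_res = M / Q_s = 6.61 ÷ 0.0231389 = 285.666 s
D = 101.2 mm = 0.1012 m;  h = 9.32 mm = 0.00932 m
ΔT_a = T_lim − T_in = 330.1 − 213.3 = 116.8 K
Invert ΔT = ηγ̇²t_res/(ρcp) for γ̇: γ̇_max² = ΔT_a ρ cp / (η t_res) = 116.8·925·1806 / (3030·285.666) = 225.424 s⁻²
γ̇_max = sqrt(225.424) = 15.0141 s⁻¹
N_max = γ̇_max·h / (π·D) = 15.0141 · 0.00932 / (π · 0.1012) = 0.440135 rev/s = 26.4081 rpm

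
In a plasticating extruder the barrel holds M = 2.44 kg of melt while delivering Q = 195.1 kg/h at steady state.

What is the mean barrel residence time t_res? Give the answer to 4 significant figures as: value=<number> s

Convert throughput: Q = 195.1 kg/h = 195.1/3600 = 0.0541944 kg/s
t_res = M / Q_s = 2.44 / 0.0541944 = 45.0231 s

value=45.02 s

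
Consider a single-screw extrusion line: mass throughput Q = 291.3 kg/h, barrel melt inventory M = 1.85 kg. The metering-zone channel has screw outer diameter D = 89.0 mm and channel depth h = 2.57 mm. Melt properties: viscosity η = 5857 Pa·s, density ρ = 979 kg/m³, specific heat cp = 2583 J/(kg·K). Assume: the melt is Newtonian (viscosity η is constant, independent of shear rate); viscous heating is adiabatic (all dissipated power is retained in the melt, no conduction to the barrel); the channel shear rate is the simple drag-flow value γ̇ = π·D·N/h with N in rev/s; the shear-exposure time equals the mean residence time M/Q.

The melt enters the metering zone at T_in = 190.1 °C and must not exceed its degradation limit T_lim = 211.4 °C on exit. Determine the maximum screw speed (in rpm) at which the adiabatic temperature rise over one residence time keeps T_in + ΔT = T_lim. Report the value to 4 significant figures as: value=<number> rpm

value=11.06 rpm

Throughput in SI: Q_s = 291.3 kg/h ÷ 3600 s/h = 0.0809167 kg/s
Mean residence time: t_res = M/Q_s = 1.85 kg / 0.0809167 kg/s = 22.863 s
Geometry in SI: D = 89.0 mm → 0.089 m, h = 2.57 mm → 0.00257 m
Allowable rise: ΔT_a = T_lim − T_in = 211.4 − 190.1 = 21.3 K
γ̇_max² = ΔT_a·ρ·cp/(η·t_res) = 21.3·979·2583/(5857·22.863) = 402.233 s⁻²
γ̇_max = √402.233 = 20.0557 s⁻¹
Solve γ̇ = πDN/h for N: N_max = γ̇_max·h/(π·D) = 20.0557 × 0.00257 / (π × 0.089) = 0.184345 rev/s = 11.0607 rpm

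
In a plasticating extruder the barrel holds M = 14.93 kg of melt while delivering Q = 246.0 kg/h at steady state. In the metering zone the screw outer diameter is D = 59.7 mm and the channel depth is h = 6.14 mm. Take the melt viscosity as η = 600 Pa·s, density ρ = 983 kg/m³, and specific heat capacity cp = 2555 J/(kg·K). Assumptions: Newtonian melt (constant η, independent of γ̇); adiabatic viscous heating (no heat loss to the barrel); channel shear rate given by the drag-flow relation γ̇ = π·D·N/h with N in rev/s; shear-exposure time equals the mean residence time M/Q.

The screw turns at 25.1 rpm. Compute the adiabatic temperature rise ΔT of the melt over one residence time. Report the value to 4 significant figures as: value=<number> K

Q_s = Q / 3600 = 246.0 / 3600 = 0.0683333 kg/s
t_res = M / Q_s = 14.93 / 0.0683333 = 218.488 s
Convert to SI: D = 0.0597 m, h = 0.00614 m, N = 25.1/60 = 0.418333 rev/s
γ̇ = π·D·N / h = π · 0.0597 · 0.418333 / 0.00614 = 12.7785 s⁻¹
ΔT = η·γ̇²·t_res / (ρ·cp) = 600 · (12.7785)² · 218.488 / (983 · 2555) = 8.52296 K

value=8.523 K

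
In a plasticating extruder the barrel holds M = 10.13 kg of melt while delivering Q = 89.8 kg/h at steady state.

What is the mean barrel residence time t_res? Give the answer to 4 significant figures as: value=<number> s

value=406.1 s

Throughput in SI: Q_s = 89.8 kg/h ÷ 3600 s/h = 0.0249444 kg/s
t_res = M / Q_s = 10.13 / 0.0249444 = 406.102 s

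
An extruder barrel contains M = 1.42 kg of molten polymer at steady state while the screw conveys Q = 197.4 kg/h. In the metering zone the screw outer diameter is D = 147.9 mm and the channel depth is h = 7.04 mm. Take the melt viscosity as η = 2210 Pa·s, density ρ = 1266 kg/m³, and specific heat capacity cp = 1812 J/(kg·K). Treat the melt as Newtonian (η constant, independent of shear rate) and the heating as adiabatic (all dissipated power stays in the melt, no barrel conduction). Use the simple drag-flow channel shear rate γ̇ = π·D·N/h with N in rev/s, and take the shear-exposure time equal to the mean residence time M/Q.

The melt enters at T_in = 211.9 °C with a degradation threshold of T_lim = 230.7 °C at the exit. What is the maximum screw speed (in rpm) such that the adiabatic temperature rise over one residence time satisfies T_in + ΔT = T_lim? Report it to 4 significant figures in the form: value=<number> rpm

Q_s = Q / 3600 = 197.4 / 3600 = 0.0548333 kg/s
t_res = M / Q_s = 1.42 / 0.0548333 = 25.8967 s
Geometry in SI: D = 147.9 mm → 0.1479 m, h = 7.04 mm → 0.00704 m
Allowable rise: ΔT_a = T_lim − T_in = 230.7 − 211.9 = 18.8 K
γ̇_max² = ΔT_a·ρ·cp / (η·t_res) = [18.8 × 1266 × 1812] / [2210 × 25.8967] = 753.553 s⁻²
Take the square root: γ̇_max = √(753.553) = 27.4509 s⁻¹
Solve γ̇ = πDN/h for N: N_max = γ̇_max·h/(π·D) = 27.4509 × 0.00704 / (π × 0.1479) = 0.415922 rev/s = 24.9553 rpm

value=24.96 rpm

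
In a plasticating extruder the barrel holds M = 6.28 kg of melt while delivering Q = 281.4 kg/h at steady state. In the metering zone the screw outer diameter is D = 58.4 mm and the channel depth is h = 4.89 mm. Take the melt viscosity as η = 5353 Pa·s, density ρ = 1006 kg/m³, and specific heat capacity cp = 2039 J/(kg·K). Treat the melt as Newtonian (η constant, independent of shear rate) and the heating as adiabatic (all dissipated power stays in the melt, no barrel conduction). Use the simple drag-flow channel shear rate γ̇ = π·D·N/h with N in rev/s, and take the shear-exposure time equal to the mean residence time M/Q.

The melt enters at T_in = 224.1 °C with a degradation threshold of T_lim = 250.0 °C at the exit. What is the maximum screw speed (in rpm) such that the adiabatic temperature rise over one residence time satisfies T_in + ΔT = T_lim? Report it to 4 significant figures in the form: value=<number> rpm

Q_s = Q / 3600 = 281.4 / 3600 = 0.0781667 kg/s
Mean residence time: t_res = M/Q_s = 6.28 kg / 0.0781667 kg/s = 80.3412 s
Convert to metres: D = 0.0584 m, h = 0.00489 m
ΔT_a = T_lim − T_in = 250.0 − 224.1 = 25.9 K
Invert ΔT = ηγ̇²t_res/(ρcp) for γ̇: γ̇_max² = ΔT_a ρ cp / (η t_res) = 25.9·1006·2039 / (5353·80.3412) = 123.532 s⁻²
Take the square root: γ̇_max = √(123.532) = 11.1145 s⁻¹
N_max = γ̇_max·h / (π·D) = 11.1145 · 0.00489 / (π · 0.0584) = 0.296235 rev/s = 17.7741 rpm

value=17.77 rpm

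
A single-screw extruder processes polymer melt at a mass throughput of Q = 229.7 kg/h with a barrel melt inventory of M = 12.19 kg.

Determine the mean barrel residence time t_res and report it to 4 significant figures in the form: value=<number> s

Convert throughput: Q = 229.7 kg/h = 229.7/3600 = 0.0638056 kg/s
t_res = M / Q_s = 12.19 ÷ 0.0638056 = 191.049 s

value=191.0 s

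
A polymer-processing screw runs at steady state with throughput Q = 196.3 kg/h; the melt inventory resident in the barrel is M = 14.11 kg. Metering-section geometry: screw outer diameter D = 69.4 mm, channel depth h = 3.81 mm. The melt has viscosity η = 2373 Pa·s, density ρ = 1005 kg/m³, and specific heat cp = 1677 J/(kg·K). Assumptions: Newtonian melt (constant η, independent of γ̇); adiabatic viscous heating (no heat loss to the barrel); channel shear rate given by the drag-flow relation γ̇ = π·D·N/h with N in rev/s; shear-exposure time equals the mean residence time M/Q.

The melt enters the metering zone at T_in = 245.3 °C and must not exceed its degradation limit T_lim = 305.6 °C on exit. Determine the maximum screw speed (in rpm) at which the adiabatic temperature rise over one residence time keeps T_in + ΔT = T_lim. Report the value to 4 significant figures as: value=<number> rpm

Convert throughput: Q = 196.3 kg/h = 196.3/3600 = 0.0545278 kg/s
t_res = M / Q_s = 14.11 / 0.0545278 = 258.767 s
D = 69.4 mm = 0.0694 m;  h = 3.81 mm = 0.00381 m
Allowable rise: ΔT_a = T_lim − T_in = 305.6 − 245.3 = 60.3 K
γ̇_max² = ΔT_a·ρ·cp/(η·t_res) = 60.3·1005·1677/(2373·258.767) = 165.504 s⁻²
γ̇_max = √165.504 = 12.8649 s⁻¹
Solve γ̇ = πDN/h for N: N_max = γ̇_max·h/(π·D) = 12.8649 × 0.00381 / (π × 0.0694) = 0.224812 rev/s = 13.4887 rpm

value=13.49 rpm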